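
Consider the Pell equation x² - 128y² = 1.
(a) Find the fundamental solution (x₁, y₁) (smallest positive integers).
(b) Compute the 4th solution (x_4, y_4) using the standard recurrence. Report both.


Step 1: Find the fundamental solution (x₁, y₁) of x² - 128y² = 1.
  Expand √128 as a continued fraction. a₀ = ⌊√128⌋ = 11; iterate m_{k+1} = d_k·a_k − m_k, d_{k+1} = (128 − m_{k+1}²)/d_k, a_{k+1} = ⌊(a₀ + m_{k+1})/d_{k+1}⌋ (starting m₀ = 0, d₀ = 1), with convergents p_k = a_k·p_{k-1} + p_{k-2}, q_k = a_k·q_{k-1} + q_{k-2} (p₋₁ = 1, q₋₁ = 0):
  k = 0: a₀ = 11; p₀/q₀ = 11/1; p₀² − 128·q₀² = 121 − 128 = -7.
  k = 1: m = 11, d = 7, a = ⌊(11 + 11)/7⌋ = 3; p/q = (3·11 + 1)/(3·1 + 0) = 34/3; p² − 128·q² = 1156 − 1152 = 4.
  k = 2: m = 10, d = 4, a = ⌊(11 + 10)/4⌋ = 5; p/q = (5·34 + 11)/(5·3 + 1) = 181/16; p² − 128·q² = 32761 − 32768 = -7.
  k = 3: m = 10, d = 7, a = ⌊(11 + 10)/7⌋ = 3; p/q = (3·181 + 34)/(3·16 + 3) = 577/51; p² − 128·q² = 332929 − 332928 = 1.
  The first convergent with p² − 128·q² = 1 gives the fundamental solution (x₁, y₁) = (577, 51).
Step 2: Apply the recurrence (x_{n+1}, y_{n+1}) = (x₁x_n + 128y₁y_n, x₁y_n + y₁x_n) repeatedly.
  From (x_1, y_1) = (577, 51): x_2 = 577·577 + 128·51·51 = 665857; y_2 = 577·51 + 51·577 = 58854.
  From (x_2, y_2) = (665857, 58854): x_3 = 577·665857 + 128·51·58854 = 768398401; y_3 = 577·58854 + 51·665857 = 67917465.
  From (x_3, y_3) = (768398401, 67917465): x_4 = 577·768398401 + 128·51·67917465 = 886731088897; y_4 = 577·67917465 + 51·768398401 = 78376695756.
Step 3: Verify x_4² - 128·y_4² = 786292024016459316676609 - 786292024016459316676608 = 1 (should be 1). ✓

(x_1, y_1) = (577, 51); (x_4, y_4) = (886731088897, 78376695756).


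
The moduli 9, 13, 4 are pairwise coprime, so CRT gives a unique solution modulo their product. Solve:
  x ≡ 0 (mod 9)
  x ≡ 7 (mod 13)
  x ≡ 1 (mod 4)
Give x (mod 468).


Moduli 9, 13, 4 are pairwise coprime; by CRT there is a unique solution modulo M = 9 · 13 · 4 = 468.
Solve pairwise, accumulating the modulus:
  Start with x ≡ 0 (mod 9).
  Combine with x ≡ 7 (mod 13): since gcd(9, 13) = 1, we get a unique residue mod 117.
    Write x = 0 + 9·t and substitute into x ≡ 7 (mod 13): 9·t ≡ 7 − 0 = 7 (mod 13).
    The inverse of 9 mod 13 is 3 (since 9·3 = 27 = 2·13 + 1), so t ≡ 3·7 = 21 ≡ 8 (mod 13).
    Then x = 0 + 9·8 = 72, valid modulo lcm(9, 13) = 117: x ≡ 72 (mod 117).
  Combine with x ≡ 1 (mod 4): since gcd(117, 4) = 1, we get a unique residue mod 468.
    Write x = 72 + 117·t and substitute into x ≡ 1 (mod 4): 117·t ≡ 1 − 72 = -71 (mod 4).
    Reduce coefficients mod 4: 1·t ≡ 1 (mod 4).
    So t ≡ 1 (mod 4).
    Then x = 72 + 117·1 = 189, valid modulo lcm(117, 4) = 468: x ≡ 189 (mod 468).
Verify: 189 mod 9 = 0 ✓, 189 mod 13 = 7 ✓, 189 mod 4 = 1 ✓.

x ≡ 189 (mod 468).


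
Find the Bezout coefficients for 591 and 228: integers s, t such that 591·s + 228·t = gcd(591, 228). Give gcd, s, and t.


Euclidean algorithm on (591, 228) — divide until remainder is 0:
  591 = 2 · 228 + 135
  228 = 1 · 135 + 93
  135 = 1 · 93 + 42
  93 = 2 · 42 + 9
  42 = 4 · 9 + 6
  9 = 1 · 6 + 3
  6 = 2 · 3 + 0
gcd(591, 228) = 3.
Track Bezout coefficients alongside the remainders: start with r₀ = 591 = a·1 + b·0 (s = 1, t = 0) and r₁ = 228 = a·0 + b·1 (s = 0, t = 1); each new remainder r_{k+1} = r_{k-1} − q_k·r_k inherits s_{k+1} = s_{k-1} − q_k·s_k, t_{k+1} = t_{k-1} − q_k·t_k, so r_k = a·s_k + b·t_k at every step:
  q = 2: r = 135, s = 1 − 2·0 = 1, t = 0 − 2·1 = -2  (check: 591·1 + 228·(-2) = 135)
  q = 1: r = 93, s = 0 − 1·1 = -1, t = 1 − 1·(-2) = 3  (check: 591·(-1) + 228·3 = 93)
  q = 1: r = 42, s = 1 − 1·(-1) = 2, t = -2 − 1·3 = -5  (check: 591·2 + 228·(-5) = 42)
  q = 2: r = 9, s = -1 − 2·2 = -5, t = 3 − 2·(-5) = 13  (check: 591·(-5) + 228·13 = 9)
  q = 4: r = 6, s = 2 − 4·(-5) = 22, t = -5 − 4·13 = -57  (check: 591·22 + 228·(-57) = 6)
  q = 1: r = 3, s = -5 − 1·22 = -27, t = 13 − 1·(-57) = 70  (check: 591·(-27) + 228·70 = 3)
The row with r = 3 (the gcd) gives the Bezout coefficients s = -27, t = 70.
Result: 591 · (-27) + 228 · (70) = 3.

gcd(591, 228) = 3; s = -27, t = 70 (check: 591·(-27) + 228·70 = 3).


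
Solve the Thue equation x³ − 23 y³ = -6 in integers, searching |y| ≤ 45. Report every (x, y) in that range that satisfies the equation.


The equation is x³ - 23y³ = -6. For fixed y, x³ = 23·y³ − 6, so a solution requires the RHS to be a perfect cube.
Strategy: iterate y from -45 to 45, compute RHS = 23·y³ − 6, and check whether it is a (positive or negative) perfect cube.
Check small values of y:
  y = 0: RHS = -6 is not a perfect cube.
  y = 1: RHS = 17 is not a perfect cube.
  y = -1: RHS = -29 is not a perfect cube.
  y = 2: RHS = 178 is not a perfect cube.
  y = -2: RHS = -190 is not a perfect cube.
  y = 3: RHS = 615 is not a perfect cube.
  y = -3: RHS = -627 is not a perfect cube.
Continuing the search up to |y| = 45 finds no solutions either.
No (x, y) in the scanned range satisfies the equation.

No integer solutions with |y| ≤ 45.


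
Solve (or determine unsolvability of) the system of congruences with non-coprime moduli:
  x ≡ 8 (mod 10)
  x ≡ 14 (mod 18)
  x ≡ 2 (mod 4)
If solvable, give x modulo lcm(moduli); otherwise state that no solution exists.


Moduli 10, 18, 4 are not pairwise coprime, so CRT works modulo lcm(m_i) when all pairwise compatibility conditions hold.
Pairwise compatibility: gcd(m_i, m_j) must divide a_i - a_j for every pair.
Merge one congruence at a time:
  Start: x ≡ 8 (mod 10).
  Combine with x ≡ 14 (mod 18): gcd(10, 18) = 2; 14 - 8 = 6, which IS divisible by 2, so compatible.
    Write x = 8 + 10·t and substitute into x ≡ 14 (mod 18): 10·t ≡ 14 − 8 = 6 (mod 18).
    Divide the congruence (and modulus) by g = 2: 5·t ≡ 3 (mod 9).
    The inverse of 5 mod 9 is 2 (since 5·2 = 10 = 1·9 + 1), so t ≡ 2·3 = 6 ≡ 6 (mod 9).
    Then x = 8 + 10·6 = 68, valid modulo lcm(10, 18) = 90: x ≡ 68 (mod 90).
  Combine with x ≡ 2 (mod 4): gcd(90, 4) = 2; 2 - 68 = -66, which IS divisible by 2, so compatible.
    Write x = 68 + 90·t and substitute into x ≡ 2 (mod 4): 90·t ≡ 2 − 68 = -66 (mod 4).
    Divide the congruence (and modulus) by g = 2: 45·t ≡ -33 (mod 2).
    Reduce coefficients mod 2: 1·t ≡ 1 (mod 2).
    So t ≡ 1 (mod 2).
    Then x = 68 + 90·1 = 158, valid modulo lcm(90, 4) = 180: x ≡ 158 (mod 180).
Verify: 158 mod 10 = 8, 158 mod 18 = 14, 158 mod 4 = 2.

x ≡ 158 (mod 180).


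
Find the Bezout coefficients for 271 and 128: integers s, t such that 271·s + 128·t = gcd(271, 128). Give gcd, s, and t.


Euclidean algorithm on (271, 128) — divide until remainder is 0:
  271 = 2 · 128 + 15
  128 = 8 · 15 + 8
  15 = 1 · 8 + 7
  8 = 1 · 7 + 1
  7 = 7 · 1 + 0
gcd(271, 128) = 1.
Track Bezout coefficients alongside the remainders: start with r₀ = 271 = a·1 + b·0 (s = 1, t = 0) and r₁ = 128 = a·0 + b·1 (s = 0, t = 1); each new remainder r_{k+1} = r_{k-1} − q_k·r_k inherits s_{k+1} = s_{k-1} − q_k·s_k, t_{k+1} = t_{k-1} − q_k·t_k, so r_k = a·s_k + b·t_k at every step:
  q = 2: r = 15, s = 1 − 2·0 = 1, t = 0 − 2·1 = -2  (check: 271·1 + 128·(-2) = 15)
  q = 8: r = 8, s = 0 − 8·1 = -8, t = 1 − 8·(-2) = 17  (check: 271·(-8) + 128·17 = 8)
  q = 1: r = 7, s = 1 − 1·(-8) = 9, t = -2 − 1·17 = -19  (check: 271·9 + 128·(-19) = 7)
  q = 1: r = 1, s = -8 − 1·9 = -17, t = 17 − 1·(-19) = 36  (check: 271·(-17) + 128·36 = 1)
The row with r = 1 (the gcd) gives the Bezout coefficients s = -17, t = 36.
Result: 271 · (-17) + 128 · (36) = 1.

gcd(271, 128) = 1; s = -17, t = 36 (check: 271·(-17) + 128·36 = 1).


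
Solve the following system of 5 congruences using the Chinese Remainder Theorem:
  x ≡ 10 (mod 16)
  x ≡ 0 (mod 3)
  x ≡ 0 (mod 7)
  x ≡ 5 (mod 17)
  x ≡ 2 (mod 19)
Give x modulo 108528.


Product of moduli M = 16 · 3 · 7 · 17 · 19 = 108528.
Merge one congruence at a time:
  Start: x ≡ 10 (mod 16).
  Combine with x ≡ 0 (mod 3); new modulus lcm = 48.
    Write x = 10 + 16·t and substitute into x ≡ 0 (mod 3): 16·t ≡ 0 − 10 = -10 (mod 3).
    Reduce coefficients mod 3: 1·t ≡ 2 (mod 3).
    So t ≡ 2 (mod 3).
    Then x = 10 + 16·2 = 42, valid modulo lcm(16, 3) = 48: x ≡ 42 (mod 48).
  Combine with x ≡ 0 (mod 7); new modulus lcm = 336.
    Write x = 42 + 48·t and substitute into x ≡ 0 (mod 7): 48·t ≡ 0 − 42 = -42 (mod 7).
    Reduce coefficients mod 7: 6·t ≡ 0 (mod 7).
    The inverse of 6 mod 7 is 6 (since 6·6 = 36 = 5·7 + 1), so t ≡ 6·0 = 0 ≡ 0 (mod 7).
    Then x = 42 + 48·0 = 42, valid modulo lcm(48, 7) = 336: x ≡ 42 (mod 336).
  Combine with x ≡ 5 (mod 17); new modulus lcm = 5712.
    Write x = 42 + 336·t and substitute into x ≡ 5 (mod 17): 336·t ≡ 5 − 42 = -37 (mod 17).
    Reduce coefficients mod 17: 13·t ≡ 14 (mod 17).
    The inverse of 13 mod 17 is 4 (since 13·4 = 52 = 3·17 + 1), so t ≡ 4·14 = 56 ≡ 5 (mod 17).
    Then x = 42 + 336·5 = 1722, valid modulo lcm(336, 17) = 5712: x ≡ 1722 (mod 5712).
  Combine with x ≡ 2 (mod 19); new modulus lcm = 108528.
    Write x = 1722 + 5712·t and substitute into x ≡ 2 (mod 19): 5712·t ≡ 2 − 1722 = -1720 (mod 19).
    Reduce coefficients mod 19: 12·t ≡ 9 (mod 19).
    The inverse of 12 mod 19 is 8 (since 12·8 = 96 = 5·19 + 1), so t ≡ 8·9 = 72 ≡ 15 (mod 19).
    Then x = 1722 + 5712·15 = 87402, valid modulo lcm(5712, 19) = 108528: x ≡ 87402 (mod 108528).
Verify against each original: 87402 mod 16 = 10, 87402 mod 3 = 0, 87402 mod 7 = 0, 87402 mod 17 = 5, 87402 mod 19 = 2.

x ≡ 87402 (mod 108528).


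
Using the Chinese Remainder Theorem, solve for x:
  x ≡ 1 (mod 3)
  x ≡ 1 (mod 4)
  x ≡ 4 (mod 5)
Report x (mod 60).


Moduli 3, 4, 5 are pairwise coprime; by CRT there is a unique solution modulo M = 3 · 4 · 5 = 60.
Solve pairwise, accumulating the modulus:
  Start with x ≡ 1 (mod 3).
  Combine with x ≡ 1 (mod 4): since gcd(3, 4) = 1, we get a unique residue mod 12.
    Write x = 1 + 3·t and substitute into x ≡ 1 (mod 4): 3·t ≡ 1 − 1 = 0 (mod 4).
    The inverse of 3 mod 4 is 3 (since 3·3 = 9 = 2·4 + 1), so t ≡ 3·0 = 0 ≡ 0 (mod 4).
    Then x = 1 + 3·0 = 1, valid modulo lcm(3, 4) = 12: x ≡ 1 (mod 12).
  Combine with x ≡ 4 (mod 5): since gcd(12, 5) = 1, we get a unique residue mod 60.
    Write x = 1 + 12·t and substitute into x ≡ 4 (mod 5): 12·t ≡ 4 − 1 = 3 (mod 5).
    Reduce coefficients mod 5: 2·t ≡ 3 (mod 5).
    The inverse of 2 mod 5 is 3 (since 2·3 = 6 = 1·5 + 1), so t ≡ 3·3 = 9 ≡ 4 (mod 5).
    Then x = 1 + 12·4 = 49, valid modulo lcm(12, 5) = 60: x ≡ 49 (mod 60).
Verify: 49 mod 3 = 1 ✓, 49 mod 4 = 1 ✓, 49 mod 5 = 4 ✓.

x ≡ 49 (mod 60).


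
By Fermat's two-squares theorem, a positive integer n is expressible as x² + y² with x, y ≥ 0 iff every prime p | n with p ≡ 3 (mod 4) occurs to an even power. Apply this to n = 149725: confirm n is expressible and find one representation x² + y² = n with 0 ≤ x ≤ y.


Step 1: Factor n = 149725 = 5^2 · 53 · 113.
Step 2: Check the mod-4 condition on each prime factor: 5 ≡ 1 (mod 4), exponent 2; 53 ≡ 1 (mod 4), exponent 1; 113 ≡ 1 (mod 4), exponent 1.
All primes ≡ 3 (mod 4) appear to even exponent (or don't appear), so by the two-squares theorem n IS expressible as a sum of two squares.
Step 3: Build a representation. Group n = k² · m with k = 5 and m = 53 · 113 = 5989 (a product of primes ≡ 1 (mod 4)); a representation of m scales to one of n via (k·x)² + (k·y)² = k²(x² + y²). Each prime p ≡ 1 (mod 4) is itself a sum of two squares; find a² by testing p − a² for a perfect square:
  53: 53 − 1² = 52, 53 − 2² = 49 = 7² ⇒ 53 = 2² + 7².
  113: 113 − 1² = 112, 113 − 2² = 109, 113 − 3² = 104, 113 − 4² = 97, 113 − 5² = 88, 113 − 6² = 77, 113 − 7² = 64 = 8² ⇒ 113 = 7² + 8².
  Combine using the Brahmagupta–Fibonacci identity (a² + b²)(c² + d²) = (ac − bd)² + (ad + bc)² = (ac + bd)² + (ad − bc)²:
  53 · 113 = 5989: from (2² + 7²)(7² + 8²), take (2·7 − 7·8, 2·8 + 7·7) = (14 − 56, 16 + 49) = (-42, 65); dropping signs (only squares matter) gives (42, 65); check 42² + 65² = 1764 + 4225 = 5989 ✓.
  Scale by k = 5: (5·42, 5·65) = (210, 325).
Step 4: Order so x ≤ y and verify: 210² + 325² = 44100 + 105625 = 149725 = n. ✓

n = 149725 = 210² + 325² (one valid representation with x ≤ y).


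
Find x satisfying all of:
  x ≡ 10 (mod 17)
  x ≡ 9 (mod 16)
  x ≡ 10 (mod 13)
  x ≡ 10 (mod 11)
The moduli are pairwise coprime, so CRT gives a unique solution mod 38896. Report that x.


Product of moduli M = 17 · 16 · 13 · 11 = 38896.
Merge one congruence at a time:
  Start: x ≡ 10 (mod 17).
  Combine with x ≡ 9 (mod 16); new modulus lcm = 272.
    Write x = 10 + 17·t and substitute into x ≡ 9 (mod 16): 17·t ≡ 9 − 10 = -1 (mod 16).
    Reduce coefficients mod 16: 1·t ≡ 15 (mod 16).
    So t ≡ 15 (mod 16).
    Then x = 10 + 17·15 = 265, valid modulo lcm(17, 16) = 272: x ≡ 265 (mod 272).
  Combine with x ≡ 10 (mod 13); new modulus lcm = 3536.
    Write x = 265 + 272·t and substitute into x ≡ 10 (mod 13): 272·t ≡ 10 − 265 = -255 (mod 13).
    Reduce coefficients mod 13: 12·t ≡ 5 (mod 13).
    The inverse of 12 mod 13 is 12 (since 12·12 = 144 = 11·13 + 1), so t ≡ 12·5 = 60 ≡ 8 (mod 13).
    Then x = 265 + 272·8 = 2441, valid modulo lcm(272, 13) = 3536: x ≡ 2441 (mod 3536).
  Combine with x ≡ 10 (mod 11); new modulus lcm = 38896.
    Write x = 2441 + 3536·t and substitute into x ≡ 10 (mod 11): 3536·t ≡ 10 − 2441 = -2431 (mod 11).
    Reduce coefficients mod 11: 5·t ≡ 0 (mod 11).
    The inverse of 5 mod 11 is 9 (since 5·9 = 45 = 4·11 + 1), so t ≡ 9·0 = 0 ≡ 0 (mod 11).
    Then x = 2441 + 3536·0 = 2441, valid modulo lcm(3536, 11) = 38896: x ≡ 2441 (mod 38896).
Verify against each original: 2441 mod 17 = 10, 2441 mod 16 = 9, 2441 mod 13 = 10, 2441 mod 11 = 10.

x ≡ 2441 (mod 38896).


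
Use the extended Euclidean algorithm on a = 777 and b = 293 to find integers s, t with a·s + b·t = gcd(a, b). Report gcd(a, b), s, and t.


Euclidean algorithm on (777, 293) — divide until remainder is 0:
  777 = 2 · 293 + 191
  293 = 1 · 191 + 102
  191 = 1 · 102 + 89
  102 = 1 · 89 + 13
  89 = 6 · 13 + 11
  13 = 1 · 11 + 2
  11 = 5 · 2 + 1
  2 = 2 · 1 + 0
gcd(777, 293) = 1.
Track Bezout coefficients alongside the remainders: start with r₀ = 777 = a·1 + b·0 (s = 1, t = 0) and r₁ = 293 = a·0 + b·1 (s = 0, t = 1); each new remainder r_{k+1} = r_{k-1} − q_k·r_k inherits s_{k+1} = s_{k-1} − q_k·s_k, t_{k+1} = t_{k-1} − q_k·t_k, so r_k = a·s_k + b·t_k at every step:
  q = 2: r = 191, s = 1 − 2·0 = 1, t = 0 − 2·1 = -2  (check: 777·1 + 293·(-2) = 191)
  q = 1: r = 102, s = 0 − 1·1 = -1, t = 1 − 1·(-2) = 3  (check: 777·(-1) + 293·3 = 102)
  q = 1: r = 89, s = 1 − 1·(-1) = 2, t = -2 − 1·3 = -5  (check: 777·2 + 293·(-5) = 89)
  q = 1: r = 13, s = -1 − 1·2 = -3, t = 3 − 1·(-5) = 8  (check: 777·(-3) + 293·8 = 13)
  q = 6: r = 11, s = 2 − 6·(-3) = 20, t = -5 − 6·8 = -53  (check: 777·20 + 293·(-53) = 11)
  q = 1: r = 2, s = -3 − 1·20 = -23, t = 8 − 1·(-53) = 61  (check: 777·(-23) + 293·61 = 2)
  q = 5: r = 1, s = 20 − 5·(-23) = 135, t = -53 − 5·61 = -358  (check: 777·135 + 293·(-358) = 1)
The row with r = 1 (the gcd) gives the Bezout coefficients s = 135, t = -358.
Result: 777 · (135) + 293 · (-358) = 1.

gcd(777, 293) = 1; s = 135, t = -358 (check: 777·135 + 293·(-358) = 1).


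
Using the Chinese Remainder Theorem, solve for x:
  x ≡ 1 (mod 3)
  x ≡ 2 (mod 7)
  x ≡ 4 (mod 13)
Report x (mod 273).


Moduli 3, 7, 13 are pairwise coprime; by CRT there is a unique solution modulo M = 3 · 7 · 13 = 273.
Solve pairwise, accumulating the modulus:
  Start with x ≡ 1 (mod 3).
  Combine with x ≡ 2 (mod 7): since gcd(3, 7) = 1, we get a unique residue mod 21.
    Write x = 1 + 3·t and substitute into x ≡ 2 (mod 7): 3·t ≡ 2 − 1 = 1 (mod 7).
    The inverse of 3 mod 7 is 5 (since 3·5 = 15 = 2·7 + 1), so t ≡ 5·1 = 5 ≡ 5 (mod 7).
    Then x = 1 + 3·5 = 16, valid modulo lcm(3, 7) = 21: x ≡ 16 (mod 21).
  Combine with x ≡ 4 (mod 13): since gcd(21, 13) = 1, we get a unique residue mod 273.
    Write x = 16 + 21·t and substitute into x ≡ 4 (mod 13): 21·t ≡ 4 − 16 = -12 (mod 13).
    Reduce coefficients mod 13: 8·t ≡ 1 (mod 13).
    The inverse of 8 mod 13 is 5 (since 8·5 = 40 = 3·13 + 1), so t ≡ 5·1 = 5 ≡ 5 (mod 13).
    Then x = 16 + 21·5 = 121, valid modulo lcm(21, 13) = 273: x ≡ 121 (mod 273).
Verify: 121 mod 3 = 1 ✓, 121 mod 7 = 2 ✓, 121 mod 13 = 4 ✓.

x ≡ 121 (mod 273).


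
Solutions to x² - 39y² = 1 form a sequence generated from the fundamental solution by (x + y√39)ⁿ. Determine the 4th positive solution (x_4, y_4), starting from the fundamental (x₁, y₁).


Step 1: Find the fundamental solution (x₁, y₁) of x² - 39y² = 1.
  Expand √39 as a continued fraction. a₀ = ⌊√39⌋ = 6; iterate m_{k+1} = d_k·a_k − m_k, d_{k+1} = (39 − m_{k+1}²)/d_k, a_{k+1} = ⌊(a₀ + m_{k+1})/d_{k+1}⌋ (starting m₀ = 0, d₀ = 1), with convergents p_k = a_k·p_{k-1} + p_{k-2}, q_k = a_k·q_{k-1} + q_{k-2} (p₋₁ = 1, q₋₁ = 0):
  k = 0: a₀ = 6; p₀/q₀ = 6/1; p₀² − 39·q₀² = 36 − 39 = -3.
  k = 1: m = 6, d = 3, a = ⌊(6 + 6)/3⌋ = 4; p/q = (4·6 + 1)/(4·1 + 0) = 25/4; p² − 39·q² = 625 − 624 = 1.
  The first convergent with p² − 39·q² = 1 gives the fundamental solution (x₁, y₁) = (25, 4).
Step 2: Apply the recurrence (x_{n+1}, y_{n+1}) = (x₁x_n + 39y₁y_n, x₁y_n + y₁x_n) repeatedly.
  From (x_1, y_1) = (25, 4): x_2 = 25·25 + 39·4·4 = 1249; y_2 = 25·4 + 4·25 = 200.
  From (x_2, y_2) = (1249, 200): x_3 = 25·1249 + 39·4·200 = 62425; y_3 = 25·200 + 4·1249 = 9996.
  From (x_3, y_3) = (62425, 9996): x_4 = 25·62425 + 39·4·9996 = 3120001; y_4 = 25·9996 + 4·62425 = 499600.
Step 3: Verify x_4² - 39·y_4² = 9734406240001 - 9734406240000 = 1 (should be 1). ✓

(x_1, y_1) = (25, 4); (x_4, y_4) = (3120001, 499600).


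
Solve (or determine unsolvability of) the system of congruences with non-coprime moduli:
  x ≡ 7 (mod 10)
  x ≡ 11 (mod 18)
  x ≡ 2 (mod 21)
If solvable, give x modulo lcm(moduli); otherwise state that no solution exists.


Moduli 10, 18, 21 are not pairwise coprime, so CRT works modulo lcm(m_i) when all pairwise compatibility conditions hold.
Pairwise compatibility: gcd(m_i, m_j) must divide a_i - a_j for every pair.
Merge one congruence at a time:
  Start: x ≡ 7 (mod 10).
  Combine with x ≡ 11 (mod 18): gcd(10, 18) = 2; 11 - 7 = 4, which IS divisible by 2, so compatible.
    Write x = 7 + 10·t and substitute into x ≡ 11 (mod 18): 10·t ≡ 11 − 7 = 4 (mod 18).
    Divide the congruence (and modulus) by g = 2: 5·t ≡ 2 (mod 9).
    The inverse of 5 mod 9 is 2 (since 5·2 = 10 = 1·9 + 1), so t ≡ 2·2 = 4 ≡ 4 (mod 9).
    Then x = 7 + 10·4 = 47, valid modulo lcm(10, 18) = 90: x ≡ 47 (mod 90).
  Combine with x ≡ 2 (mod 21): gcd(90, 21) = 3; 2 - 47 = -45, which IS divisible by 3, so compatible.
    Write x = 47 + 90·t and substitute into x ≡ 2 (mod 21): 90·t ≡ 2 − 47 = -45 (mod 21).
    Divide the congruence (and modulus) by g = 3: 30·t ≡ -15 (mod 7).
    Reduce coefficients mod 7: 2·t ≡ 6 (mod 7).
    The inverse of 2 mod 7 is 4 (since 2·4 = 8 = 1·7 + 1), so t ≡ 4·6 = 24 ≡ 3 (mod 7).
    Then x = 47 + 90·3 = 317, valid modulo lcm(90, 21) = 630: x ≡ 317 (mod 630).
Verify: 317 mod 10 = 7, 317 mod 18 = 11, 317 mod 21 = 2.

x ≡ 317 (mod 630).


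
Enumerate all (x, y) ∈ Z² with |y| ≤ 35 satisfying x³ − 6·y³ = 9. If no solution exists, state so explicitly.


The equation is x³ - 6y³ = 9. For fixed y, x³ = 6·y³ + 9, so a solution requires the RHS to be a perfect cube.
Strategy: iterate y from -35 to 35, compute RHS = 6·y³ + 9, and check whether it is a (positive or negative) perfect cube.
Check small values of y:
  y = 0: RHS = 9 is not a perfect cube.
  y = 1: RHS = 15 is not a perfect cube.
  y = -1: RHS = 3 is not a perfect cube.
  y = 2: RHS = 57 is not a perfect cube.
  y = -2: RHS = -39 is not a perfect cube.
  y = 3: RHS = 171 is not a perfect cube.
  y = -3: RHS = -153 is not a perfect cube.
Continuing the search up to |y| = 35 finds no solutions either.
No (x, y) in the scanned range satisfies the equation.

No integer solutions with |y| ≤ 35.


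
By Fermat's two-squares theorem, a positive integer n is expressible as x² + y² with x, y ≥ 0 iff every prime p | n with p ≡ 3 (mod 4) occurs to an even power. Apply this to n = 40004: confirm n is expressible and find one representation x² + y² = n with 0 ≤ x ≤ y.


Step 1: Factor n = 40004 = 2^2 · 73 · 137.
Step 2: Check the mod-4 condition on each prime factor: 2 = 2 (special); 73 ≡ 1 (mod 4), exponent 1; 137 ≡ 1 (mod 4), exponent 1.
All primes ≡ 3 (mod 4) appear to even exponent (or don't appear), so by the two-squares theorem n IS expressible as a sum of two squares.
Step 3: Build a representation. Group n = k² · m with k = 2 and m = 73 · 137 = 10001 (a product of primes ≡ 1 (mod 4)); a representation of m scales to one of n via (k·x)² + (k·y)² = k²(x² + y²). Each prime p ≡ 1 (mod 4) is itself a sum of two squares; find a² by testing p − a² for a perfect square:
  73: 73 − 1² = 72, 73 − 2² = 69, 73 − 3² = 64 = 8² ⇒ 73 = 3² + 8².
  137: 137 − 1² = 136, 137 − 2² = 133, 137 − 3² = 128, 137 − 4² = 121 = 11² ⇒ 137 = 4² + 11².
  Combine using the Brahmagupta–Fibonacci identity (a² + b²)(c² + d²) = (ac − bd)² + (ad + bc)² = (ac + bd)² + (ad − bc)²:
  73 · 137 = 10001: from (3² + 8²)(4² + 11²), take (3·4 − 8·11, 3·11 + 8·4) = (12 − 88, 33 + 32) = (-76, 65); dropping signs (only squares matter) gives (76, 65); check 76² + 65² = 5776 + 4225 = 10001 ✓.
  Scale by k = 2: (2·76, 2·65) = (152, 130).
Step 4: Order so x ≤ y and verify: 130² + 152² = 16900 + 23104 = 40004 = n. ✓

n = 40004 = 130² + 152² (one valid representation with x ≤ y).


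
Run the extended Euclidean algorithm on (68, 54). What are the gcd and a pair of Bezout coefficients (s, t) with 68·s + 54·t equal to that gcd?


Euclidean algorithm on (68, 54) — divide until remainder is 0:
  68 = 1 · 54 + 14
  54 = 3 · 14 + 12
  14 = 1 · 12 + 2
  12 = 6 · 2 + 0
gcd(68, 54) = 2.
Track Bezout coefficients alongside the remainders: start with r₀ = 68 = a·1 + b·0 (s = 1, t = 0) and r₁ = 54 = a·0 + b·1 (s = 0, t = 1); each new remainder r_{k+1} = r_{k-1} − q_k·r_k inherits s_{k+1} = s_{k-1} − q_k·s_k, t_{k+1} = t_{k-1} − q_k·t_k, so r_k = a·s_k + b·t_k at every step:
  q = 1: r = 14, s = 1 − 1·0 = 1, t = 0 − 1·1 = -1  (check: 68·1 + 54·(-1) = 14)
  q = 3: r = 12, s = 0 − 3·1 = -3, t = 1 − 3·(-1) = 4  (check: 68·(-3) + 54·4 = 12)
  q = 1: r = 2, s = 1 − 1·(-3) = 4, t = -1 − 1·4 = -5  (check: 68·4 + 54·(-5) = 2)
The row with r = 2 (the gcd) gives the Bezout coefficients s = 4, t = -5.
Result: 68 · (4) + 54 · (-5) = 2.

gcd(68, 54) = 2; s = 4, t = -5 (check: 68·4 + 54·(-5) = 2).


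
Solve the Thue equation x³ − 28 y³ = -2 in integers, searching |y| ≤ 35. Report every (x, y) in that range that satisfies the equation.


The equation is x³ - 28y³ = -2. For fixed y, x³ = 28·y³ − 2, so a solution requires the RHS to be a perfect cube.
Strategy: iterate y from -35 to 35, compute RHS = 28·y³ − 2, and check whether it is a (positive or negative) perfect cube.
Check small values of y:
  y = 0: RHS = -2 is not a perfect cube.
  y = 1: RHS = 26 is not a perfect cube.
  y = -1: RHS = -30 is not a perfect cube.
  y = 2: RHS = 222 is not a perfect cube.
  y = -2: RHS = -226 is not a perfect cube.
  y = 3: RHS = 754 is not a perfect cube.
  y = -3: RHS = -758 is not a perfect cube.
Continuing the search up to |y| = 35 finds no solutions either.
No (x, y) in the scanned range satisfies the equation.

No integer solutions with |y| ≤ 35.


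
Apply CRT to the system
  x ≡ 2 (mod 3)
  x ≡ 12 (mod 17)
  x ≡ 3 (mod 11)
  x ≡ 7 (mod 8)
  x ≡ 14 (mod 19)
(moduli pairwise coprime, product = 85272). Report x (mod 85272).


Product of moduli M = 3 · 17 · 11 · 8 · 19 = 85272.
Merge one congruence at a time:
  Start: x ≡ 2 (mod 3).
  Combine with x ≡ 12 (mod 17); new modulus lcm = 51.
    Write x = 2 + 3·t and substitute into x ≡ 12 (mod 17): 3·t ≡ 12 − 2 = 10 (mod 17).
    The inverse of 3 mod 17 is 6 (since 3·6 = 18 = 1·17 + 1), so t ≡ 6·10 = 60 ≡ 9 (mod 17).
    Then x = 2 + 3·9 = 29, valid modulo lcm(3, 17) = 51: x ≡ 29 (mod 51).
  Combine with x ≡ 3 (mod 11); new modulus lcm = 561.
    Write x = 29 + 51·t and substitute into x ≡ 3 (mod 11): 51·t ≡ 3 − 29 = -26 (mod 11).
    Reduce coefficients mod 11: 7·t ≡ 7 (mod 11).
    The inverse of 7 mod 11 is 8 (since 7·8 = 56 = 5·11 + 1), so t ≡ 8·7 = 56 ≡ 1 (mod 11).
    Then x = 29 + 51·1 = 80, valid modulo lcm(51, 11) = 561: x ≡ 80 (mod 561).
  Combine with x ≡ 7 (mod 8); new modulus lcm = 4488.
    Write x = 80 + 561·t and substitute into x ≡ 7 (mod 8): 561·t ≡ 7 − 80 = -73 (mod 8).
    Reduce coefficients mod 8: 1·t ≡ 7 (mod 8).
    So t ≡ 7 (mod 8).
    Then x = 80 + 561·7 = 4007, valid modulo lcm(561, 8) = 4488: x ≡ 4007 (mod 4488).
  Combine with x ≡ 14 (mod 19); new modulus lcm = 85272.
    Write x = 4007 + 4488·t and substitute into x ≡ 14 (mod 19): 4488·t ≡ 14 − 4007 = -3993 (mod 19).
    Reduce coefficients mod 19: 4·t ≡ 16 (mod 19).
    The inverse of 4 mod 19 is 5 (since 4·5 = 20 = 1·19 + 1), so t ≡ 5·16 = 80 ≡ 4 (mod 19).
    Then x = 4007 + 4488·4 = 21959, valid modulo lcm(4488, 19) = 85272: x ≡ 21959 (mod 85272).
Verify against each original: 21959 mod 3 = 2, 21959 mod 17 = 12, 21959 mod 11 = 3, 21959 mod 8 = 7, 21959 mod 19 = 14.

x ≡ 21959 (mod 85272).


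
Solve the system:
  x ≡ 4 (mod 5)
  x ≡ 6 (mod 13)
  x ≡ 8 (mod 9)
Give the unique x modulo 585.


Moduli 5, 13, 9 are pairwise coprime; by CRT there is a unique solution modulo M = 5 · 13 · 9 = 585.
Solve pairwise, accumulating the modulus:
  Start with x ≡ 4 (mod 5).
  Combine with x ≡ 6 (mod 13): since gcd(5, 13) = 1, we get a unique residue mod 65.
    Write x = 4 + 5·t and substitute into x ≡ 6 (mod 13): 5·t ≡ 6 − 4 = 2 (mod 13).
    The inverse of 5 mod 13 is 8 (since 5·8 = 40 = 3·13 + 1), so t ≡ 8·2 = 16 ≡ 3 (mod 13).
    Then x = 4 + 5·3 = 19, valid modulo lcm(5, 13) = 65: x ≡ 19 (mod 65).
  Combine with x ≡ 8 (mod 9): since gcd(65, 9) = 1, we get a unique residue mod 585.
    Write x = 19 + 65·t and substitute into x ≡ 8 (mod 9): 65·t ≡ 8 − 19 = -11 (mod 9).
    Reduce coefficients mod 9: 2·t ≡ 7 (mod 9).
    The inverse of 2 mod 9 is 5 (since 2·5 = 10 = 1·9 + 1), so t ≡ 5·7 = 35 ≡ 8 (mod 9).
    Then x = 19 + 65·8 = 539, valid modulo lcm(65, 9) = 585: x ≡ 539 (mod 585).
Verify: 539 mod 5 = 4 ✓, 539 mod 13 = 6 ✓, 539 mod 9 = 8 ✓.

x ≡ 539 (mod 585).


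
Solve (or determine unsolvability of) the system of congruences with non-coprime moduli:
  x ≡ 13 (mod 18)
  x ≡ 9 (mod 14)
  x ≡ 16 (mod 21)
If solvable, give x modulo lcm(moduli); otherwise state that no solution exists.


Moduli 18, 14, 21 are not pairwise coprime, so CRT works modulo lcm(m_i) when all pairwise compatibility conditions hold.
Pairwise compatibility: gcd(m_i, m_j) must divide a_i - a_j for every pair.
Merge one congruence at a time:
  Start: x ≡ 13 (mod 18).
  Combine with x ≡ 9 (mod 14): gcd(18, 14) = 2; 9 - 13 = -4, which IS divisible by 2, so compatible.
    Write x = 13 + 18·t and substitute into x ≡ 9 (mod 14): 18·t ≡ 9 − 13 = -4 (mod 14).
    Divide the congruence (and modulus) by g = 2: 9·t ≡ -2 (mod 7).
    Reduce coefficients mod 7: 2·t ≡ 5 (mod 7).
    The inverse of 2 mod 7 is 4 (since 2·4 = 8 = 1·7 + 1), so t ≡ 4·5 = 20 ≡ 6 (mod 7).
    Then x = 13 + 18·6 = 121, valid modulo lcm(18, 14) = 126: x ≡ 121 (mod 126).
  Combine with x ≡ 16 (mod 21): gcd(126, 21) = 21; 16 - 121 = -105, which IS divisible by 21, so compatible.
    Write x = 121 + 126·t and substitute into x ≡ 16 (mod 21): 126·t ≡ 16 − 121 = -105 (mod 21).
    Divide the congruence (and modulus) by g = 21: 6·t ≡ -5 (mod 1).
    Modulo 1 every t works; take t = 0.
    Then x = 121 + 126·0 = 121, valid modulo lcm(126, 21) = 126: x ≡ 121 (mod 126).
Verify: 121 mod 18 = 13, 121 mod 14 = 9, 121 mod 21 = 16.

x ≡ 121 (mod 126).


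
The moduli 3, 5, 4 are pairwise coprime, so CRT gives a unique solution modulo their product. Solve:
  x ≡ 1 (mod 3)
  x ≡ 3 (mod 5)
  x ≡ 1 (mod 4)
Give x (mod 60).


Moduli 3, 5, 4 are pairwise coprime; by CRT there is a unique solution modulo M = 3 · 5 · 4 = 60.
Solve pairwise, accumulating the modulus:
  Start with x ≡ 1 (mod 3).
  Combine with x ≡ 3 (mod 5): since gcd(3, 5) = 1, we get a unique residue mod 15.
    Write x = 1 + 3·t and substitute into x ≡ 3 (mod 5): 3·t ≡ 3 − 1 = 2 (mod 5).
    The inverse of 3 mod 5 is 2 (since 3·2 = 6 = 1·5 + 1), so t ≡ 2·2 = 4 ≡ 4 (mod 5).
    Then x = 1 + 3·4 = 13, valid modulo lcm(3, 5) = 15: x ≡ 13 (mod 15).
  Combine with x ≡ 1 (mod 4): since gcd(15, 4) = 1, we get a unique residue mod 60.
    Write x = 13 + 15·t and substitute into x ≡ 1 (mod 4): 15·t ≡ 1 − 13 = -12 (mod 4).
    Reduce coefficients mod 4: 3·t ≡ 0 (mod 4).
    The inverse of 3 mod 4 is 3 (since 3·3 = 9 = 2·4 + 1), so t ≡ 3·0 = 0 ≡ 0 (mod 4).
    Then x = 13 + 15·0 = 13, valid modulo lcm(15, 4) = 60: x ≡ 13 (mod 60).
Verify: 13 mod 3 = 1 ✓, 13 mod 5 = 3 ✓, 13 mod 4 = 1 ✓.

x ≡ 13 (mod 60).


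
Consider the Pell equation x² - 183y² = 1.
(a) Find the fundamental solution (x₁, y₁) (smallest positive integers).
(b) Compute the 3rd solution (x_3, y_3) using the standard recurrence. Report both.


Step 1: Find the fundamental solution (x₁, y₁) of x² - 183y² = 1.
  Expand √183 as a continued fraction. a₀ = ⌊√183⌋ = 13; iterate m_{k+1} = d_k·a_k − m_k, d_{k+1} = (183 − m_{k+1}²)/d_k, a_{k+1} = ⌊(a₀ + m_{k+1})/d_{k+1}⌋ (starting m₀ = 0, d₀ = 1), with convergents p_k = a_k·p_{k-1} + p_{k-2}, q_k = a_k·q_{k-1} + q_{k-2} (p₋₁ = 1, q₋₁ = 0):
  k = 0: a₀ = 13; p₀/q₀ = 13/1; p₀² − 183·q₀² = 169 − 183 = -14.
  k = 1: m = 13, d = 14, a = ⌊(13 + 13)/14⌋ = 1; p/q = (1·13 + 1)/(1·1 + 0) = 14/1; p² − 183·q² = 196 − 183 = 13.
  k = 2: m = 1, d = 13, a = ⌊(13 + 1)/13⌋ = 1; p/q = (1·14 + 13)/(1·1 + 1) = 27/2; p² − 183·q² = 729 − 732 = -3.
  k = 3: m = 12, d = 3, a = ⌊(13 + 12)/3⌋ = 8; p/q = (8·27 + 14)/(8·2 + 1) = 230/17; p² − 183·q² = 52900 − 52887 = 13.
  k = 4: m = 12, d = 13, a = ⌊(13 + 12)/13⌋ = 1; p/q = (1·230 + 27)/(1·17 + 2) = 257/19; p² − 183·q² = 66049 − 66063 = -14.
  k = 5: m = 1, d = 14, a = ⌊(13 + 1)/14⌋ = 1; p/q = (1·257 + 230)/(1·19 + 17) = 487/36; p² − 183·q² = 237169 − 237168 = 1.
  The first convergent with p² − 183·q² = 1 gives the fundamental solution (x₁, y₁) = (487, 36).
Step 2: Apply the recurrence (x_{n+1}, y_{n+1}) = (x₁x_n + 183y₁y_n, x₁y_n + y₁x_n) repeatedly.
  From (x_1, y_1) = (487, 36): x_2 = 487·487 + 183·36·36 = 474337; y_2 = 487·36 + 36·487 = 35064.
  From (x_2, y_2) = (474337, 35064): x_3 = 487·474337 + 183·36·35064 = 462003751; y_3 = 487·35064 + 36·474337 = 34152300.
Step 3: Verify x_3² - 183·y_3² = 213447465938070001 - 213447465938070000 = 1 (should be 1). ✓

(x_1, y_1) = (487, 36); (x_3, y_3) = (462003751, 34152300).


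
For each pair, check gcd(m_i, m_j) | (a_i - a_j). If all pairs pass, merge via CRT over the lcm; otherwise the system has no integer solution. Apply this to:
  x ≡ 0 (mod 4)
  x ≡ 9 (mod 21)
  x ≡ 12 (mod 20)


Moduli 4, 21, 20 are not pairwise coprime, so CRT works modulo lcm(m_i) when all pairwise compatibility conditions hold.
Pairwise compatibility: gcd(m_i, m_j) must divide a_i - a_j for every pair.
Merge one congruence at a time:
  Start: x ≡ 0 (mod 4).
  Combine with x ≡ 9 (mod 21): gcd(4, 21) = 1; 9 - 0 = 9, which IS divisible by 1, so compatible.
    Write x = 0 + 4·t and substitute into x ≡ 9 (mod 21): 4·t ≡ 9 − 0 = 9 (mod 21).
    The inverse of 4 mod 21 is 16 (since 4·16 = 64 = 3·21 + 1), so t ≡ 16·9 = 144 ≡ 18 (mod 21).
    Then x = 0 + 4·18 = 72, valid modulo lcm(4, 21) = 84: x ≡ 72 (mod 84).
  Combine with x ≡ 12 (mod 20): gcd(84, 20) = 4; 12 - 72 = -60, which IS divisible by 4, so compatible.
    Write x = 72 + 84·t and substitute into x ≡ 12 (mod 20): 84·t ≡ 12 − 72 = -60 (mod 20).
    Divide the congruence (and modulus) by g = 4: 21·t ≡ -15 (mod 5).
    Reduce coefficients mod 5: 1·t ≡ 0 (mod 5).
    So t ≡ 0 (mod 5).
    Then x = 72 + 84·0 = 72, valid modulo lcm(84, 20) = 420: x ≡ 72 (mod 420).
Verify: 72 mod 4 = 0, 72 mod 21 = 9, 72 mod 20 = 12.

x ≡ 72 (mod 420).


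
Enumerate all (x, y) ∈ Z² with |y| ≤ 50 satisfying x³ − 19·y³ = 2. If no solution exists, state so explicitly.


The equation is x³ - 19y³ = 2. For fixed y, x³ = 19·y³ + 2, so a solution requires the RHS to be a perfect cube.
Strategy: iterate y from -50 to 50, compute RHS = 19·y³ + 2, and check whether it is a (positive or negative) perfect cube.
Check small values of y:
  y = 0: RHS = 2 is not a perfect cube.
  y = 1: RHS = 21 is not a perfect cube.
  y = -1: RHS = -17 is not a perfect cube.
  y = 2: RHS = 154 is not a perfect cube.
  y = -2: RHS = -150 is not a perfect cube.
  y = 3: RHS = 515 is not a perfect cube.
  y = -3: RHS = -511 is not a perfect cube.
Continuing the search up to |y| = 50 finds no solutions either.
No (x, y) in the scanned range satisfies the equation.

No integer solutions with |y| ≤ 50.


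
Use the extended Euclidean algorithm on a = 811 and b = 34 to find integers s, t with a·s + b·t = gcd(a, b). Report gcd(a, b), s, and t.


Euclidean algorithm on (811, 34) — divide until remainder is 0:
  811 = 23 · 34 + 29
  34 = 1 · 29 + 5
  29 = 5 · 5 + 4
  5 = 1 · 4 + 1
  4 = 4 · 1 + 0
gcd(811, 34) = 1.
Track Bezout coefficients alongside the remainders: start with r₀ = 811 = a·1 + b·0 (s = 1, t = 0) and r₁ = 34 = a·0 + b·1 (s = 0, t = 1); each new remainder r_{k+1} = r_{k-1} − q_k·r_k inherits s_{k+1} = s_{k-1} − q_k·s_k, t_{k+1} = t_{k-1} − q_k·t_k, so r_k = a·s_k + b·t_k at every step:
  q = 23: r = 29, s = 1 − 23·0 = 1, t = 0 − 23·1 = -23  (check: 811·1 + 34·(-23) = 29)
  q = 1: r = 5, s = 0 − 1·1 = -1, t = 1 − 1·(-23) = 24  (check: 811·(-1) + 34·24 = 5)
  q = 5: r = 4, s = 1 − 5·(-1) = 6, t = -23 − 5·24 = -143  (check: 811·6 + 34·(-143) = 4)
  q = 1: r = 1, s = -1 − 1·6 = -7, t = 24 − 1·(-143) = 167  (check: 811·(-7) + 34·167 = 1)
The row with r = 1 (the gcd) gives the Bezout coefficients s = -7, t = 167.
Result: 811 · (-7) + 34 · (167) = 1.

gcd(811, 34) = 1; s = -7, t = 167 (check: 811·(-7) + 34·167 = 1).


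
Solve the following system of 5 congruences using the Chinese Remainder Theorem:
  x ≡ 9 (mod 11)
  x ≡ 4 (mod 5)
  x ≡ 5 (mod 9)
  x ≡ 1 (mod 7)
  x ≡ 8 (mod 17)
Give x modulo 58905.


Product of moduli M = 11 · 5 · 9 · 7 · 17 = 58905.
Merge one congruence at a time:
  Start: x ≡ 9 (mod 11).
  Combine with x ≡ 4 (mod 5); new modulus lcm = 55.
    Write x = 9 + 11·t and substitute into x ≡ 4 (mod 5): 11·t ≡ 4 − 9 = -5 (mod 5).
    Reduce coefficients mod 5: 1·t ≡ 0 (mod 5).
    So t ≡ 0 (mod 5).
    Then x = 9 + 11·0 = 9, valid modulo lcm(11, 5) = 55: x ≡ 9 (mod 55).
  Combine with x ≡ 5 (mod 9); new modulus lcm = 495.
    Write x = 9 + 55·t and substitute into x ≡ 5 (mod 9): 55·t ≡ 5 − 9 = -4 (mod 9).
    Reduce coefficients mod 9: 1·t ≡ 5 (mod 9).
    So t ≡ 5 (mod 9).
    Then x = 9 + 55·5 = 284, valid modulo lcm(55, 9) = 495: x ≡ 284 (mod 495).
  Combine with x ≡ 1 (mod 7); new modulus lcm = 3465.
    Write x = 284 + 495·t and substitute into x ≡ 1 (mod 7): 495·t ≡ 1 − 284 = -283 (mod 7).
    Reduce coefficients mod 7: 5·t ≡ 4 (mod 7).
    The inverse of 5 mod 7 is 3 (since 5·3 = 15 = 2·7 + 1), so t ≡ 3·4 = 12 ≡ 5 (mod 7).
    Then x = 284 + 495·5 = 2759, valid modulo lcm(495, 7) = 3465: x ≡ 2759 (mod 3465).
  Combine with x ≡ 8 (mod 17); new modulus lcm = 58905.
    Write x = 2759 + 3465·t and substitute into x ≡ 8 (mod 17): 3465·t ≡ 8 − 2759 = -2751 (mod 17).
    Reduce coefficients mod 17: 14·t ≡ 3 (mod 17).
    The inverse of 14 mod 17 is 11 (since 14·11 = 154 = 9·17 + 1), so t ≡ 11·3 = 33 ≡ 16 (mod 17).
    Then x = 2759 + 3465·16 = 58199, valid modulo lcm(3465, 17) = 58905: x ≡ 58199 (mod 58905).
Verify against each original: 58199 mod 11 = 9, 58199 mod 5 = 4, 58199 mod 9 = 5, 58199 mod 7 = 1, 58199 mod 17 = 8.

x ≡ 58199 (mod 58905).


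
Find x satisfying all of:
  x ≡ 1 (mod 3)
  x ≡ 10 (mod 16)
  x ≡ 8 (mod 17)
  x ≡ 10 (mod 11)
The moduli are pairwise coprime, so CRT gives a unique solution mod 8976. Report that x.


Product of moduli M = 3 · 16 · 17 · 11 = 8976.
Merge one congruence at a time:
  Start: x ≡ 1 (mod 3).
  Combine with x ≡ 10 (mod 16); new modulus lcm = 48.
    Write x = 1 + 3·t and substitute into x ≡ 10 (mod 16): 3·t ≡ 10 − 1 = 9 (mod 16).
    The inverse of 3 mod 16 is 11 (since 3·11 = 33 = 2·16 + 1), so t ≡ 11·9 = 99 ≡ 3 (mod 16).
    Then x = 1 + 3·3 = 10, valid modulo lcm(3, 16) = 48: x ≡ 10 (mod 48).
  Combine with x ≡ 8 (mod 17); new modulus lcm = 816.
    Write x = 10 + 48·t and substitute into x ≡ 8 (mod 17): 48·t ≡ 8 − 10 = -2 (mod 17).
    Reduce coefficients mod 17: 14·t ≡ 15 (mod 17).
    The inverse of 14 mod 17 is 11 (since 14·11 = 154 = 9·17 + 1), so t ≡ 11·15 = 165 ≡ 12 (mod 17).
    Then x = 10 + 48·12 = 586, valid modulo lcm(48, 17) = 816: x ≡ 586 (mod 816).
  Combine with x ≡ 10 (mod 11); new modulus lcm = 8976.
    Write x = 586 + 816·t and substitute into x ≡ 10 (mod 11): 816·t ≡ 10 − 586 = -576 (mod 11).
    Reduce coefficients mod 11: 2·t ≡ 7 (mod 11).
    The inverse of 2 mod 11 is 6 (since 2·6 = 12 = 1·11 + 1), so t ≡ 6·7 = 42 ≡ 9 (mod 11).
    Then x = 586 + 816·9 = 7930, valid modulo lcm(816, 11) = 8976: x ≡ 7930 (mod 8976).
Verify against each original: 7930 mod 3 = 1, 7930 mod 16 = 10, 7930 mod 17 = 8, 7930 mod 11 = 10.

x ≡ 7930 (mod 8976).


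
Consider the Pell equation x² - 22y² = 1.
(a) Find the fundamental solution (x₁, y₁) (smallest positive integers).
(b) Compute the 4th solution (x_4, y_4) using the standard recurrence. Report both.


Step 1: Find the fundamental solution (x₁, y₁) of x² - 22y² = 1.
  Expand √22 as a continued fraction. a₀ = ⌊√22⌋ = 4; iterate m_{k+1} = d_k·a_k − m_k, d_{k+1} = (22 − m_{k+1}²)/d_k, a_{k+1} = ⌊(a₀ + m_{k+1})/d_{k+1}⌋ (starting m₀ = 0, d₀ = 1), with convergents p_k = a_k·p_{k-1} + p_{k-2}, q_k = a_k·q_{k-1} + q_{k-2} (p₋₁ = 1, q₋₁ = 0):
  k = 0: a₀ = 4; p₀/q₀ = 4/1; p₀² − 22·q₀² = 16 − 22 = -6.
  k = 1: m = 4, d = 6, a = ⌊(4 + 4)/6⌋ = 1; p/q = (1·4 + 1)/(1·1 + 0) = 5/1; p² − 22·q² = 25 − 22 = 3.
  k = 2: m = 2, d = 3, a = ⌊(4 + 2)/3⌋ = 2; p/q = (2·5 + 4)/(2·1 + 1) = 14/3; p² − 22·q² = 196 − 198 = -2.
  k = 3: m = 4, d = 2, a = ⌊(4 + 4)/2⌋ = 4; p/q = (4·14 + 5)/(4·3 + 1) = 61/13; p² − 22·q² = 3721 − 3718 = 3.
  k = 4: m = 4, d = 3, a = ⌊(4 + 4)/3⌋ = 2; p/q = (2·61 + 14)/(2·13 + 3) = 136/29; p² − 22·q² = 18496 − 18502 = -6.
  k = 5: m = 2, d = 6, a = ⌊(4 + 2)/6⌋ = 1; p/q = (1·136 + 61)/(1·29 + 13) = 197/42; p² − 22·q² = 38809 − 38808 = 1.
  The first convergent with p² − 22·q² = 1 gives the fundamental solution (x₁, y₁) = (197, 42).
Step 2: Apply the recurrence (x_{n+1}, y_{n+1}) = (x₁x_n + 22y₁y_n, x₁y_n + y₁x_n) repeatedly.
  From (x_1, y_1) = (197, 42): x_2 = 197·197 + 22·42·42 = 77617; y_2 = 197·42 + 42·197 = 16548.
  From (x_2, y_2) = (77617, 16548): x_3 = 197·77617 + 22·42·16548 = 30580901; y_3 = 197·16548 + 42·77617 = 6519870.
  From (x_3, y_3) = (30580901, 6519870): x_4 = 197·30580901 + 22·42·6519870 = 12048797377; y_4 = 197·6519870 + 42·30580901 = 2568812232.
Step 3: Verify x_4² - 22·y_4² = 145173518232002080129 - 145173518232002080128 = 1 (should be 1). ✓

(x_1, y_1) = (197, 42); (x_4, y_4) = (12048797377, 2568812232).
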